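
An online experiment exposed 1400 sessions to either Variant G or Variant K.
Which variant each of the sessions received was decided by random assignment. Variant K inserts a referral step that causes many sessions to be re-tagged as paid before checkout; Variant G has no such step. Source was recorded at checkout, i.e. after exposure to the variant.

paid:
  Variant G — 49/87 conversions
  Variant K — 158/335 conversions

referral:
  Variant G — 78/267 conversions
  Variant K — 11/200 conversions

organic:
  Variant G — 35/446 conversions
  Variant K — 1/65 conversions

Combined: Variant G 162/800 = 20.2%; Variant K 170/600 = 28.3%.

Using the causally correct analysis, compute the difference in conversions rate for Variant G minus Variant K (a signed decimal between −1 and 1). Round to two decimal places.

The traffic source-specific comparison favours Variant G throughout, but the pooled figures favour Variant K. The question is whether to condition on traffic source.
Traffic source here is a post-treatment variable shaped by the variant; conditioning on it would introduce bias rather than remove it. The overall comparison is the causal one.
The causal difference is the pooled difference: 0.203 − 0.283 = -0.081.

-0.08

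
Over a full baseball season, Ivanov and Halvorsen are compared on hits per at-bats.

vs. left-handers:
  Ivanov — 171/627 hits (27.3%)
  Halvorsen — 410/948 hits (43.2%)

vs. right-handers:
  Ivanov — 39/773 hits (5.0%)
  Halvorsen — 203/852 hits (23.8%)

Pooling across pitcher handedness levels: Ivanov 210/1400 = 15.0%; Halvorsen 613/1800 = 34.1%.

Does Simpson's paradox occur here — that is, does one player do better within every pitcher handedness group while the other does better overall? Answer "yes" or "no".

Within each pitcher handedness level (vs. left-handers 27.3% vs 43.2%; vs. right-handers 5.0% vs 23.8%), Halvorsen has the higher rate every time. Pooled: 15.0% vs 34.1% — Halvorsen has the higher rate overall. They agree.

no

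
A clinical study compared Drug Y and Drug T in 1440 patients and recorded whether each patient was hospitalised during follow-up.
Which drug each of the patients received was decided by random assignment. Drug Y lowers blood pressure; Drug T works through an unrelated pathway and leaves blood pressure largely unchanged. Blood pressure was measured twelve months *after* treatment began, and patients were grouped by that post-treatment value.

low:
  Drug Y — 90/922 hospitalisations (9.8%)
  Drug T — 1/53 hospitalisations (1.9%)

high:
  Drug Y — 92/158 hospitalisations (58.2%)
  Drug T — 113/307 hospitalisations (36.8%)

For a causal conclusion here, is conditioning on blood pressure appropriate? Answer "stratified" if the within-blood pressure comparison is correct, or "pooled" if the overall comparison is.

Blood pressure lies on the pathway drug → blood pressure → outcome, so adjusting for it blocks the indirect effect. For the total causal effect of drug, use the unadjusted pooled rates.
Pooled: Drug Y 16.9% vs Drug T 31.7%; Drug Y is lower overall.

pooled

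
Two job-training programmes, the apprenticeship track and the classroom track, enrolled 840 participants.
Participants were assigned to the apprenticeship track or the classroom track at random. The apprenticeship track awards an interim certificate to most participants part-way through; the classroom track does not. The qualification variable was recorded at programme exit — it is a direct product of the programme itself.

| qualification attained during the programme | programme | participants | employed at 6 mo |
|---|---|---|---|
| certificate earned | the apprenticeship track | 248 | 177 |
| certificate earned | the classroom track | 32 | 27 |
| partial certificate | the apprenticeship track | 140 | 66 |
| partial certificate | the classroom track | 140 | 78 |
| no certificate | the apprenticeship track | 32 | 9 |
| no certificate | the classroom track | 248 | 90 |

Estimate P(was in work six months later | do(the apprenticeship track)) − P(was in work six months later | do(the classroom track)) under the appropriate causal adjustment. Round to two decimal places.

+0.14

Qualification attained during the programme here is a post-treatment variable shaped by the programme; conditioning on it would introduce bias rather than remove it. The overall comparison is the causal one.
The causal difference is the pooled difference: 0.600 − 0.464 = +0.136.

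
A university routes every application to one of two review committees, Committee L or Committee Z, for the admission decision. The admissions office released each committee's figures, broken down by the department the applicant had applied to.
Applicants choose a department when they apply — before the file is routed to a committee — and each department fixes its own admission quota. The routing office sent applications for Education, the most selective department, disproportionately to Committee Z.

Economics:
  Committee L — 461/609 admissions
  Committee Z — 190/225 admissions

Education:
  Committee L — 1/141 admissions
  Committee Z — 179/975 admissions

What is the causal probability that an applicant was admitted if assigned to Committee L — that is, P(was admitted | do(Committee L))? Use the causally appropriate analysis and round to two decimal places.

0.33

Nothing the review committee does changes department; the imbalance is an allocation artefact. With department also predicting the outcome, the pooled figure is confounded, and the within-stratum comparison is the causal one.
Standardising Committee L to the population department mix: 0.428·461/609 + 0.572·1/141 = 0.328.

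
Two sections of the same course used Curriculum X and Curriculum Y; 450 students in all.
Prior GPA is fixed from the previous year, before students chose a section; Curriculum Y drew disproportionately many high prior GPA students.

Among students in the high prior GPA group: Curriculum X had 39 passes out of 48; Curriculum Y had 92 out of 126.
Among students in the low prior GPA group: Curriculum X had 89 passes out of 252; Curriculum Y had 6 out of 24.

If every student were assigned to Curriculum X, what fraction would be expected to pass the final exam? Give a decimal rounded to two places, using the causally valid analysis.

0.53

The prior GPA band-specific comparison favours Curriculum X throughout, but the pooled figures favour Curriculum Y. The question is whether to condition on prior GPA band.
Since prior GPA band is a pre-existing factor (not a product of the teaching method) and it affects the outcome on its own, it is a confounder. The stratified rates, not the pooled rate, identify the causal effect.
Standardising Curriculum X to the population prior GPA band mix: 0.387·39/48 + 0.613·89/252 = 0.531.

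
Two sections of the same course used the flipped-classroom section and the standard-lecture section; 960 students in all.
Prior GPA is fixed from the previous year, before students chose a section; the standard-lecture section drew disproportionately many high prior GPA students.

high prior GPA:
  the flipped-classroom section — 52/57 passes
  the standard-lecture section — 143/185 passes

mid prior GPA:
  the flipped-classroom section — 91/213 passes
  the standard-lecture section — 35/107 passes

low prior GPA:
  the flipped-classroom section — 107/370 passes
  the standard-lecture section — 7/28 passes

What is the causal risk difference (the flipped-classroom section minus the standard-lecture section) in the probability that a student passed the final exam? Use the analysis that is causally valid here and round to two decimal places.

+0.08

The stratified and pooled comparisons disagree (the flipped-classroom section wins within each prior GPA band; the standard-lecture section wins overall), so the answer turns on the causal role of prior GPA band.
Nothing the teaching method does changes prior GPA band; the imbalance is an allocation artefact. With prior GPA band also predicting the outcome, the pooled figure is confounded, and the within-stratum comparison is the causal one.
Adjusting over the population distribution of prior GPA band: 0.252·(0.912−0.773) + 0.333·(0.427−0.327) + 0.415·(0.289−0.250) = +0.085.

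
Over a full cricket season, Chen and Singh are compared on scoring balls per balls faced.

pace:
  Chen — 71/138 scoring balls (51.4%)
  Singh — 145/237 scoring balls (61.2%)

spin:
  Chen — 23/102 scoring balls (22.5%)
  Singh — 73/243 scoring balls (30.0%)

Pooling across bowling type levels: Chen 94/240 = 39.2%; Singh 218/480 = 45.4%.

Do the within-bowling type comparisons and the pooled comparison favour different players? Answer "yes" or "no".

no

Within each bowling type level (pace 51.4% vs 61.2%; spin 22.5% vs 30.0%), Singh has the higher rate every time. Pooled: 39.2% vs 45.4% — Singh has the higher rate overall. They agree.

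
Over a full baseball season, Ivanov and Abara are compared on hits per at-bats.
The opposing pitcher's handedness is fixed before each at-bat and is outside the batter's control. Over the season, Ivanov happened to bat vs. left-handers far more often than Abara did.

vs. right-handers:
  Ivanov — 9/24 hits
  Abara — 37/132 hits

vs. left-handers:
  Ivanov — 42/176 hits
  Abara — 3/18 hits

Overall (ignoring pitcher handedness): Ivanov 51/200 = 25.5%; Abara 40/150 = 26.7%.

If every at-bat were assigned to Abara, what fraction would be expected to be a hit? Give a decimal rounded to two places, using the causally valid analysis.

0.22

The stratified and pooled comparisons disagree (Ivanov wins within each pitcher handedness; Abara wins overall), so the answer turns on the causal role of pitcher handedness.
Here pitcher handedness is a common cause — it drives both which player a case falls under and the outcome. The crude comparison mixes populations; the stratum-specific rates are the causally relevant ones.
Standardising Abara to the population pitcher handedness mix: 0.446·37/132 + 0.554·3/18 = 0.217.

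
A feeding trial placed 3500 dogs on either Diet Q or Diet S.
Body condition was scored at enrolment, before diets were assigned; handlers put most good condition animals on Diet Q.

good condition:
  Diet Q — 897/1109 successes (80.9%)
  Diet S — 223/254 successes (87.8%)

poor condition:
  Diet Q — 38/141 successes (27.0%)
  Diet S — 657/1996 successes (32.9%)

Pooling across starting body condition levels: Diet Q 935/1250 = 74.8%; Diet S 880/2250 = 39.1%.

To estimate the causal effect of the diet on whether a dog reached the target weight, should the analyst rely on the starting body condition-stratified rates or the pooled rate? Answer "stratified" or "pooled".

Within every starting body condition level Diet S has the higher rate, yet pooled Diet Q does — Simpson's reversal.
Starting body condition is set before the diet has any effect — it is not caused by the diet — and it independently drives the outcome. That makes it a confounder, so the causal comparison is within starting body condition levels.
Within each level — good condition: 80.9% vs 87.8%; poor condition: 27.0% vs 32.9% — Diet S is higher every time.

stratified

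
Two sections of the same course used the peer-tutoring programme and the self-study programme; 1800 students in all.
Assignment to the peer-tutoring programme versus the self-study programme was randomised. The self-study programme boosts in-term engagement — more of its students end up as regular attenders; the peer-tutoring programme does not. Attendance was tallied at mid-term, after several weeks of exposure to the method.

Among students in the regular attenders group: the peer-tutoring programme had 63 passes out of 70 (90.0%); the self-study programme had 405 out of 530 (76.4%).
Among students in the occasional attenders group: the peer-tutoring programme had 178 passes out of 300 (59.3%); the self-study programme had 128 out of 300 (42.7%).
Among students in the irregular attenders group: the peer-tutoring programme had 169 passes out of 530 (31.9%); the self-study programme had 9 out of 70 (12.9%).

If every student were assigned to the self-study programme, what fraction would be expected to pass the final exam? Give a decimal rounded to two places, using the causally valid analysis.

Because the teaching method influences mid-term attendance, mid-term attendance is a post-treatment mediator, not a confounder. Stratifying on it would bias the estimate; the causal effect is the crude pooled difference.
So P(outcome | do(the self-study programme)) is just the pooled rate for the self-study programme: 542/900 = 0.602.

0.60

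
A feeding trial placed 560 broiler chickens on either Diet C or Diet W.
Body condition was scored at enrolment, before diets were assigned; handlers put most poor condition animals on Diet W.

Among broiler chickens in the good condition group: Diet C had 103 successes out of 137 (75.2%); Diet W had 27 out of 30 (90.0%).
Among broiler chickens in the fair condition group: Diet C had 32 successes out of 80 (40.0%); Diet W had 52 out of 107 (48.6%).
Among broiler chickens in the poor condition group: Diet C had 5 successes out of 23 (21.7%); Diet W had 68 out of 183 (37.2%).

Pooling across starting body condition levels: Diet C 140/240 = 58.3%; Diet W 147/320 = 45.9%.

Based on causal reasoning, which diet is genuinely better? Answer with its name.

Diet W

Diet W is higher inside every starting body condition stratum but Diet C is higher in aggregate. Whether to stratify depends on how starting body condition relates to the diet.
Nothing the diet does changes starting body condition; the imbalance is an allocation artefact. With starting body condition also predicting the outcome, the pooled figure is confounded, and the within-stratum comparison is the causal one.
Within each level — good condition: 75.2% vs 90.0%; fair condition: 40.0% vs 48.6%; poor condition: 21.7% vs 37.2% — Diet W is higher every time.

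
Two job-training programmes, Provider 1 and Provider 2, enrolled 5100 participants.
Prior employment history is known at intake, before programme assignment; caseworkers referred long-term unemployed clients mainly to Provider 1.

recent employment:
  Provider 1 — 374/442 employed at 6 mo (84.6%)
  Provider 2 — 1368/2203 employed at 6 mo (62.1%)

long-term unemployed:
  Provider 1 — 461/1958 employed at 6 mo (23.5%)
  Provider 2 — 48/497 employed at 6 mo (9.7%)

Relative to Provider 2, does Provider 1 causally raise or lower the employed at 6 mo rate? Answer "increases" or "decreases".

increases

The stratified and pooled comparisons disagree (Provider 1 wins within each prior employment history; Provider 2 wins overall), so the answer turns on the causal role of prior employment history.
Prior employment history satisfies the back-door criterion: it is not a descendant of the programme, and it blocks the spurious path from programme to outcome. Adjusting for it (i.e., using the within-prior employment history rates) gives the causal effect.
Within each level — recent employment: 84.6% vs 62.1%; long-term unemployed: 23.5% vs 9.7% — Provider 1 is higher every time.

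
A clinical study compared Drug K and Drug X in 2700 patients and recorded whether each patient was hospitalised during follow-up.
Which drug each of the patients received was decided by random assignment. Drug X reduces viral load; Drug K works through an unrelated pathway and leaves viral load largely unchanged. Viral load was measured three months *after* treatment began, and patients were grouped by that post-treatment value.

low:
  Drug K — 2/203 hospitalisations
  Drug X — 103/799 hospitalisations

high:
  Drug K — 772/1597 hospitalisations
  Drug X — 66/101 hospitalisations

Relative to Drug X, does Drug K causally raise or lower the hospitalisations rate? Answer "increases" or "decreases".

increases

Because the drug influences viral load, viral load is a post-treatment mediator, not a confounder. Stratifying on it would bias the estimate; the causal effect is the crude pooled difference.
Pooled: Drug K 43.0% vs Drug X 18.8%; Drug X is lower overall.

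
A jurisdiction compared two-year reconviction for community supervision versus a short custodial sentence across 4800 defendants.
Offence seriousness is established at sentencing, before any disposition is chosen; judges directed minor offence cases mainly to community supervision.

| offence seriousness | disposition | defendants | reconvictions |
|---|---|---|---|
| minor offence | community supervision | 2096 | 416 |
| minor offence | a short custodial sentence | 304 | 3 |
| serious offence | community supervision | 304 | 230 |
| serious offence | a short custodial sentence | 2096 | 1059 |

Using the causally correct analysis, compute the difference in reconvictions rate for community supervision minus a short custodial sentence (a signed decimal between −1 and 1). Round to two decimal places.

+0.22

The stratified and pooled comparisons disagree (a short custodial sentence wins within each offence seriousness; community supervision wins overall), so the answer turns on the causal role of offence seriousness.
Offence seriousness is set before the disposition has any effect — it is not caused by the disposition — and it independently drives the outcome. That makes it a confounder, so the causal comparison is within offence seriousness levels.
Adjusting over the population distribution of offence seriousness: 0.500·(0.198−0.010) + 0.500·(0.757−0.505) = +0.220.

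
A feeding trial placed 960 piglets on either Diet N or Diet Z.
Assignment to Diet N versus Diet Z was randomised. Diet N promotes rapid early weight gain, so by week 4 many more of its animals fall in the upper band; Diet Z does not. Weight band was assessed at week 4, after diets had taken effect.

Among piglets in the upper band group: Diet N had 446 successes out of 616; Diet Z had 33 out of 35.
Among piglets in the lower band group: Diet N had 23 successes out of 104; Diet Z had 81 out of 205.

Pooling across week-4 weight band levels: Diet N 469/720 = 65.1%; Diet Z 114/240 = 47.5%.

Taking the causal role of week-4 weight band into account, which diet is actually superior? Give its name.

Stratifying would compare diets among piglets the diets themselves sorted into week-4 weight band groups — a form of selection on an intermediate. The unconditioned pooled rates give the total causal effect.
Pooled: Diet N 65.1% vs Diet Z 47.5%; Diet N is higher overall.

Diet N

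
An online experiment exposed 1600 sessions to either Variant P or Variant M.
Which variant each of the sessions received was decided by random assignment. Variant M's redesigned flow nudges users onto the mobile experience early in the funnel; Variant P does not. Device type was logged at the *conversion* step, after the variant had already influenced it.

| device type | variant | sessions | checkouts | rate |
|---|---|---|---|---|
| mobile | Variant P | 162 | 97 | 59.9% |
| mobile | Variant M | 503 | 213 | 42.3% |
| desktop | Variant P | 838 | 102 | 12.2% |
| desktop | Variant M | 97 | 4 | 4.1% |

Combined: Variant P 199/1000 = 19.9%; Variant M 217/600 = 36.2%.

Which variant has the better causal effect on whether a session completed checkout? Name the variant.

Device type is downstream of the variant. One should not condition on a consequence of treatment, so the overall rates are the right comparison.
Pooled: Variant P 19.9% vs Variant M 36.2%; Variant M is higher overall.

Variant M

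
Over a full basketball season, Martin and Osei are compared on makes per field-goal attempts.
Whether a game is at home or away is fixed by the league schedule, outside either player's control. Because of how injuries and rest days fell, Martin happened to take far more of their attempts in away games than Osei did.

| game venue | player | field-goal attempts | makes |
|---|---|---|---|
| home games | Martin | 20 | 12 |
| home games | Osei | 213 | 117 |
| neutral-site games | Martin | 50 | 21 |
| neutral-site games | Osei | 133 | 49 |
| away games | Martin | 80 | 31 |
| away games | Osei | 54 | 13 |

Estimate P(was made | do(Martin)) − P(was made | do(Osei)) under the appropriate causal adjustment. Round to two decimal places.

+0.07

The game venue-specific comparison favours Martin throughout, but the pooled figures favour Osei. The question is whether to condition on game venue.
Game venue differs across players for reasons unrelated to any effect of the player itself, and it separately predicts the outcome — a classic confounder. We must compare within game venue levels.
Adjusting over the population distribution of game venue: 0.424·(0.600−0.549) + 0.333·(0.420−0.368) + 0.244·(0.388−0.241) = +0.074.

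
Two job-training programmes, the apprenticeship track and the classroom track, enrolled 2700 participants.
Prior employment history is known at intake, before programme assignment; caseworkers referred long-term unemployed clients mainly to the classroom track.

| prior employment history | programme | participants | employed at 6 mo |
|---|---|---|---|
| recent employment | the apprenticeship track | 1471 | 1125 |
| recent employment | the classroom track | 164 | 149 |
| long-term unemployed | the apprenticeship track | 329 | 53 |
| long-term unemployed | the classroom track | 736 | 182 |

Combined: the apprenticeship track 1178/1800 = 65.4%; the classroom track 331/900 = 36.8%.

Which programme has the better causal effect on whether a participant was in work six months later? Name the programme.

Nothing the programme does changes prior employment history; the imbalance is an allocation artefact. With prior employment history also predicting the outcome, the pooled figure is confounded, and the within-stratum comparison is the causal one.
Within each level — recent employment: 76.5% vs 90.9%; long-term unemployed: 16.1% vs 24.7% — the classroom track is higher every time.

the classroom track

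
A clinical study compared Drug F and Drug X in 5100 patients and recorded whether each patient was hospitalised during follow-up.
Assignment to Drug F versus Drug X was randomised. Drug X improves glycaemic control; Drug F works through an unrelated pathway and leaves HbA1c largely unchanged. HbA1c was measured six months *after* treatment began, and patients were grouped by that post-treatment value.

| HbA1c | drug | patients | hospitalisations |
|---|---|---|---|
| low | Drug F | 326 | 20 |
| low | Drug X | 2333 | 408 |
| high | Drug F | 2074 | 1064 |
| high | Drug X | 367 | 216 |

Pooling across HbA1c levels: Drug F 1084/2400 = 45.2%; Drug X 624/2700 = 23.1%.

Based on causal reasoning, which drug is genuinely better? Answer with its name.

Because the drug influences HbA1c, HbA1c is a post-treatment mediator, not a confounder. Stratifying on it would bias the estimate; the causal effect is the crude pooled difference.
Pooled: Drug F 45.2% vs Drug X 23.1%; Drug X is lower overall.

Drug X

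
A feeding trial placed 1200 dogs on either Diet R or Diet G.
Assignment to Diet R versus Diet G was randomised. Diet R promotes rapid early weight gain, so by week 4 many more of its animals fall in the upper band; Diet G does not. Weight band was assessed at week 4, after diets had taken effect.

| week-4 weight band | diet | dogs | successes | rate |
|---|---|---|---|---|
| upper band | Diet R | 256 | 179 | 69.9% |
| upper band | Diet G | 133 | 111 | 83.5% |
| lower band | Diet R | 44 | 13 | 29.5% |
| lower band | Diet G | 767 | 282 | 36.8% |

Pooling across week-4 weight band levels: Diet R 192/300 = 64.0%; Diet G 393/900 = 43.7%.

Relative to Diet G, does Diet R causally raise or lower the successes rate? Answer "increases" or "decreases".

The week-4 weight band-specific comparison favours Diet G throughout, but the pooled figures favour Diet R. The question is whether to condition on week-4 weight band.
The distribution of week-4 weight band is itself part of what the diet does — it is an intermediate outcome. Holding it fixed would remove that part of the effect; the total effect is the pooled difference.
Pooled: Diet R 64.0% vs Diet G 43.7%; Diet R is higher overall.

increases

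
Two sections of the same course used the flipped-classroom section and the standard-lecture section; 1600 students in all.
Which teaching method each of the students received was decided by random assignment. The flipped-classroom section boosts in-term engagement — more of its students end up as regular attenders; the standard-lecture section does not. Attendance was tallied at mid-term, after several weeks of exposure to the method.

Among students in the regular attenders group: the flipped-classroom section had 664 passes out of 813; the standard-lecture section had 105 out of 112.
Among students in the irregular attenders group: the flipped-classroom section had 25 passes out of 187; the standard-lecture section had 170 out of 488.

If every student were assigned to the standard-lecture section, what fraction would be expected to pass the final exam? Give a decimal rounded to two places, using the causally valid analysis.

0.46

The mid-term attendance-specific comparison favours the standard-lecture section throughout, but the pooled figures favour the flipped-classroom section. The question is whether to condition on mid-term attendance.
Mid-term attendance lies on the pathway teaching method → mid-term attendance → outcome, so adjusting for it blocks the indirect effect. For the total causal effect of teaching method, use the unadjusted pooled rates.
So P(outcome | do(the standard-lecture section)) is just the pooled rate for the standard-lecture section: 275/600 = 0.458.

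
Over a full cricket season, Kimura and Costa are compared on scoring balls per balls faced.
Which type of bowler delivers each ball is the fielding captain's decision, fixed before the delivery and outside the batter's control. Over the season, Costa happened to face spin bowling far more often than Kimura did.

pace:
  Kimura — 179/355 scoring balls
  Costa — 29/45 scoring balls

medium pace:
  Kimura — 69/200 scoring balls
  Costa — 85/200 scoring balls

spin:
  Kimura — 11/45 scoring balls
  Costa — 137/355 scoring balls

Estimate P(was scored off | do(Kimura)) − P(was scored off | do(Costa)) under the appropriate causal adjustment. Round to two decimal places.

-0.12

Bowling type is set before the player has any effect — it is not caused by the player — and it independently drives the outcome. That makes it a confounder, so the causal comparison is within bowling type levels.
Adjusting over the population distribution of bowling type: 0.333·(0.504−0.644) + 0.333·(0.345−0.425) + 0.333·(0.244−0.386) = -0.121.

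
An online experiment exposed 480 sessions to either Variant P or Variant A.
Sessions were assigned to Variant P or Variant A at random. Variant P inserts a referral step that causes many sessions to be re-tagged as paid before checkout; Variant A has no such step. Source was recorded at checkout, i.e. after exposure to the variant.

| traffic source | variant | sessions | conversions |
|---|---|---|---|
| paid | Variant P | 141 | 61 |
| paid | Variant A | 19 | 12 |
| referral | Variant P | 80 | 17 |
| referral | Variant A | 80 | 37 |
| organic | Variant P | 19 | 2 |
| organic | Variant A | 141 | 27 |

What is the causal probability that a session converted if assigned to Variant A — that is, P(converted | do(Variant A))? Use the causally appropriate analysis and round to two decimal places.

Variant A is higher inside every traffic source stratum but Variant P is higher in aggregate. Whether to stratify depends on how traffic source relates to the variant.
Traffic source here is a post-treatment variable shaped by the variant; conditioning on it would introduce bias rather than remove it. The overall comparison is the causal one.
So P(outcome | do(Variant A)) is just the pooled rate for Variant A: 76/240 = 0.317.

0.32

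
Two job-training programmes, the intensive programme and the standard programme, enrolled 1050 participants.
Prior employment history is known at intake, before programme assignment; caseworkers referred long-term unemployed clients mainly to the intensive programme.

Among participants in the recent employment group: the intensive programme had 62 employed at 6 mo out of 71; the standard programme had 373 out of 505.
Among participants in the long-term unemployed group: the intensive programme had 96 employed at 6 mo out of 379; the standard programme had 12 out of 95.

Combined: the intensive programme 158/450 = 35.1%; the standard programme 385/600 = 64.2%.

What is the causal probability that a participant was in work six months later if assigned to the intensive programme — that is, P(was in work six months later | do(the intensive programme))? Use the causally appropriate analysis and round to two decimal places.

0.59

Prior employment history differs across programmes for reasons unrelated to any effect of the programme itself, and it separately predicts the outcome — a classic confounder. We must compare within prior employment history levels.
Standardising the intensive programme to the population prior employment history mix: 0.549·62/71 + 0.451·96/379 = 0.593.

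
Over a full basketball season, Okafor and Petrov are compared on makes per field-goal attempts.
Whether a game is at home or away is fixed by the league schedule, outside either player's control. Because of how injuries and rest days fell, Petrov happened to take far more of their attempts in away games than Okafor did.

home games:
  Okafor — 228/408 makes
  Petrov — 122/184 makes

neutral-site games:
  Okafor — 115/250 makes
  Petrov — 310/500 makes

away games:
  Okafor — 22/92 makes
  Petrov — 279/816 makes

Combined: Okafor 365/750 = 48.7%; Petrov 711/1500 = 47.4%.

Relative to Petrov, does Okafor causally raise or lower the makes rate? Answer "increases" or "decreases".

decreases

Game venue differs across players for reasons unrelated to any effect of the player itself, and it separately predicts the outcome — a classic confounder. We must compare within game venue levels.
Within each level — home games: 55.9% vs 66.3%; neutral-site games: 46.0% vs 62.0%; away games: 23.9% vs 34.2% — Petrov is higher every time.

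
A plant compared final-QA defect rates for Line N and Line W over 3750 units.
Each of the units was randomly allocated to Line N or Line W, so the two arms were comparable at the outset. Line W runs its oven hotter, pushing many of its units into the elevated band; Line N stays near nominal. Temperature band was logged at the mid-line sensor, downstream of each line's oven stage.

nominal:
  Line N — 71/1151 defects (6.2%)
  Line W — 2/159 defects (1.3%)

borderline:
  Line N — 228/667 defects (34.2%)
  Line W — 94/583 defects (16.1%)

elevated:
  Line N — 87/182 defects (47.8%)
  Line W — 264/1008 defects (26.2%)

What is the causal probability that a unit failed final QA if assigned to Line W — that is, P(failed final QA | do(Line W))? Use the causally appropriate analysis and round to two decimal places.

The stratified and pooled comparisons disagree (Line W wins within each in-process temperature band; Line N wins overall), so the answer turns on the causal role of in-process temperature band.
The distribution of in-process temperature band is itself part of what the line does — it is an intermediate outcome. Holding it fixed would remove that part of the effect; the total effect is the pooled difference.
So P(outcome | do(Line W)) is just the pooled rate for Line W: 360/1750 = 0.206.

0.21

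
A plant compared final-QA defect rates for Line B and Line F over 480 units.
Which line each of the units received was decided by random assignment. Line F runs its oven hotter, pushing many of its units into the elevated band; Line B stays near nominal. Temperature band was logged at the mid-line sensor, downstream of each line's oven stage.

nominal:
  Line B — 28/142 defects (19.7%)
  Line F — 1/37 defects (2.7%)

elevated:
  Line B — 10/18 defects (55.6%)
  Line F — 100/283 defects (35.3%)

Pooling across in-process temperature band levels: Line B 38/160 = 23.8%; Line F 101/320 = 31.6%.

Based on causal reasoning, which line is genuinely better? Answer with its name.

Line B

The in-process temperature band-specific comparison favours Line F throughout, but the pooled figures favour Line B. The question is whether to condition on in-process temperature band.
In-process temperature band is recorded after the line and is itself shifted by it — it sits on the causal path from line to outcome. Conditioning on a mediator would strip out part of the effect we want; the pooled comparison gives the total causal effect.
Pooled: Line B 23.8% vs Line F 31.6%; Line B is lower overall.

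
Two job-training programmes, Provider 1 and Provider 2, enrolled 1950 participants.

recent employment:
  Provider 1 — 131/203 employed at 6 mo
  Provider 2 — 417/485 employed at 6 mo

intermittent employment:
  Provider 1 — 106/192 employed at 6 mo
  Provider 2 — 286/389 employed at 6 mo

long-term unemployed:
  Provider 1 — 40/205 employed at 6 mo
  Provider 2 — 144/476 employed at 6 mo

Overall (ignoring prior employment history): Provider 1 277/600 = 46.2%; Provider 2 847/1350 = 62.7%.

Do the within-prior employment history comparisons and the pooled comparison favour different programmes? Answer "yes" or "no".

Within each prior employment history level (recent employment 64.5% vs 86.0%; intermittent employment 55.2% vs 73.5%; long-term unemployed 19.5% vs 30.3%), Provider 2 has the higher rate every time. Pooled: 46.2% vs 62.7% — Provider 2 has the higher rate overall. They agree.

no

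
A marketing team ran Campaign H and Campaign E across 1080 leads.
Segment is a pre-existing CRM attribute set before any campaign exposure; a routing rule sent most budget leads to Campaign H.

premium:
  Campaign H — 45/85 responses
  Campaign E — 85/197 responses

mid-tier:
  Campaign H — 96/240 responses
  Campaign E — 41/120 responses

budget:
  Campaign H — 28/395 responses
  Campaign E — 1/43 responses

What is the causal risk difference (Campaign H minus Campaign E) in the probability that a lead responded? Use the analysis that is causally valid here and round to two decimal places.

+0.06

The imbalance in customer segment arose from how leads were allocated, not from anything the campaign did; and customer segment independently affects the outcome. The pooled gap is confounded — condition on customer segment.
Adjusting over the population distribution of customer segment: 0.261·(0.529−0.431) + 0.333·(0.400−0.342) + 0.406·(0.071−0.023) = +0.064.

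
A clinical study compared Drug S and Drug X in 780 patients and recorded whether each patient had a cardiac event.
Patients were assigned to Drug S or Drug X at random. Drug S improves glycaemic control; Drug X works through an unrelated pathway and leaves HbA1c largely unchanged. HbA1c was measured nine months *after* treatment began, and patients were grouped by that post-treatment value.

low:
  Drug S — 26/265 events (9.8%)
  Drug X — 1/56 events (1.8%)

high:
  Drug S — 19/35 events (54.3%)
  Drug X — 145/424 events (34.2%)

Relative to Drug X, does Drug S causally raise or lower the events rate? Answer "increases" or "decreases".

The stratified and pooled comparisons disagree (Drug X wins within each HbA1c; Drug S wins overall), so the answer turns on the causal role of HbA1c.
HbA1c is downstream of the drug. One should not condition on a consequence of treatment, so the overall rates are the right comparison.
Pooled: Drug S 15.0% vs Drug X 30.4%; Drug S is lower overall.

decreases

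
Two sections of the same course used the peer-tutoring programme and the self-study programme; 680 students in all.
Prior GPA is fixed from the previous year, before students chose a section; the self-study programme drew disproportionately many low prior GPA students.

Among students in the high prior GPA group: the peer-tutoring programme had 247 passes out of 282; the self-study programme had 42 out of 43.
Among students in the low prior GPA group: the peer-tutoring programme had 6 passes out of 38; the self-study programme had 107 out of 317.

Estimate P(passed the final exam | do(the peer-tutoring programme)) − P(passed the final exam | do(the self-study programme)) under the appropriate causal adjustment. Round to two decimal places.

Since prior GPA band is a pre-existing factor (not a product of the teaching method) and it affects the outcome on its own, it is a confounder. The stratified rates, not the pooled rate, identify the causal effect.
Adjusting over the population distribution of prior GPA band: 0.478·(0.876−0.977) + 0.522·(0.158−0.338) = -0.142.

-0.14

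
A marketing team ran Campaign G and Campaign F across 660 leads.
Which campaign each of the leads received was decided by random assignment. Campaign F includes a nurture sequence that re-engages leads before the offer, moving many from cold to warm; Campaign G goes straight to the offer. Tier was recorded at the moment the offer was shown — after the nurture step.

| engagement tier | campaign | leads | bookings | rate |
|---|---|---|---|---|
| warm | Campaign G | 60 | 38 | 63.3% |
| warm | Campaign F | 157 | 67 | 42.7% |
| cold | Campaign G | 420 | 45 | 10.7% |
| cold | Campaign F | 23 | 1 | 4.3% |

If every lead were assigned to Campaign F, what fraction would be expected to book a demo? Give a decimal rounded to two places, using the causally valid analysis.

0.38

Campaign G is higher inside every engagement tier stratum but Campaign F is higher in aggregate. Whether to stratify depends on how engagement tier relates to the campaign.
Stratifying would compare campaigns among leads the campaigns themselves sorted into engagement tier groups — a form of selection on an intermediate. The unconditioned pooled rates give the total causal effect.
So P(outcome | do(Campaign F)) is just the pooled rate for Campaign F: 68/180 = 0.378.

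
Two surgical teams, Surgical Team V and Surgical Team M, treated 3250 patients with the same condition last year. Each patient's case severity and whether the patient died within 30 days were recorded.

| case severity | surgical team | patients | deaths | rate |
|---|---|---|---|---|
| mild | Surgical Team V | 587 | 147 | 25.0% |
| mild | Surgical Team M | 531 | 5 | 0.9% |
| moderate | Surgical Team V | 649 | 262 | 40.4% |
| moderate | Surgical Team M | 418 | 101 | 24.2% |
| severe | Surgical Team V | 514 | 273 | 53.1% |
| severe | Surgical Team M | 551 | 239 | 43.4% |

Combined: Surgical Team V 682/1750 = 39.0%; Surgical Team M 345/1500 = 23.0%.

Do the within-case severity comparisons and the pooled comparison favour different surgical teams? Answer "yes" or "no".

Within each case severity level (mild 25.0% vs 0.9%; moderate 40.4% vs 24.2%; severe 53.1% vs 43.4%), Surgical Team M has the lower rate every time. Pooled: 39.0% vs 23.0% — Surgical Team M has the lower rate overall. They agree.

no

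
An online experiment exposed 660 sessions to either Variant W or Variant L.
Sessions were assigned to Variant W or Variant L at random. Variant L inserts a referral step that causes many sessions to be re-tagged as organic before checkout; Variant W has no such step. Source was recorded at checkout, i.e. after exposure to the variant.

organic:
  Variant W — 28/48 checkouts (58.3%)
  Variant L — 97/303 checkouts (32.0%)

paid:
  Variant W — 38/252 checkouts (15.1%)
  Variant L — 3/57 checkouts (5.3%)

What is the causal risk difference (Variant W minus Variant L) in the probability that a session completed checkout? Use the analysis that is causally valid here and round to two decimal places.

-0.06

Stratifying would compare variants among sessions the variants themselves sorted into traffic source groups — a form of selection on an intermediate. The unconditioned pooled rates give the total causal effect.
The causal difference is the pooled difference: 0.220 − 0.278 = -0.058.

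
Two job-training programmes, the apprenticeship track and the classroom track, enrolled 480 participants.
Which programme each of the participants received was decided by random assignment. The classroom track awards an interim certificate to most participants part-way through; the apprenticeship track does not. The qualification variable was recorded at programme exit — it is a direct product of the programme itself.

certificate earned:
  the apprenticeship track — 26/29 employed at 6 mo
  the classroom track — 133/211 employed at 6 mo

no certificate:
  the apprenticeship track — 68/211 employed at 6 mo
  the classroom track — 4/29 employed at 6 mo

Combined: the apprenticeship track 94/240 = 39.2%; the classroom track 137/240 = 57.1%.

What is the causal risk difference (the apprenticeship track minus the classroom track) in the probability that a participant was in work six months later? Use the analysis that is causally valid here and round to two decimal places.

-0.18

the apprenticeship track is higher inside every qualification attained during the programme stratum but the classroom track is higher in aggregate. Whether to stratify depends on how qualification attained during the programme relates to the programme.
Qualification attained during the programme is downstream of the programme. One should not condition on a consequence of treatment, so the overall rates are the right comparison.
The causal difference is the pooled difference: 0.392 − 0.571 = -0.179.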